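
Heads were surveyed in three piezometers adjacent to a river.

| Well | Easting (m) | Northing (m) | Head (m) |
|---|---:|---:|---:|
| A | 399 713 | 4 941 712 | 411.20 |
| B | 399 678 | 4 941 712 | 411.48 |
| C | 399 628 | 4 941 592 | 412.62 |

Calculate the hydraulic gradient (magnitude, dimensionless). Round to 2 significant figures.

With h = a·x + b·y + c and A as origin, the differences give:
  (-35)·a + 0·b = +0.28
  (-85)·a + (-120)·b = +1.42
Eliminate b (×(-120) and ×0, subtract): 4200·a = -33.600 → a = ∂h/∂x = -0.008000
Back-substitute: b = ∂h/∂y = -0.006167.
|∇h| = √(-0.008000² + -0.006167²) = 0.0101

0.010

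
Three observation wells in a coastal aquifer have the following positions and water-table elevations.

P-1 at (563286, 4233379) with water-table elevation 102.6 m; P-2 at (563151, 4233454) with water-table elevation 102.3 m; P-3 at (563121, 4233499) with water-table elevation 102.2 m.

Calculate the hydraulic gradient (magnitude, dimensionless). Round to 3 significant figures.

Three-point gradient (reference P-1): Δ to P-2 = (-135, 75, -0.3), Δ to P-3 = (-165, 120, -0.4).
∂h/∂x = +0.001569, ∂h/∂y = -0.001176 (det = -3825).
|∇h| = √(0.001569² + -0.001176²) = 0.001961

0.00196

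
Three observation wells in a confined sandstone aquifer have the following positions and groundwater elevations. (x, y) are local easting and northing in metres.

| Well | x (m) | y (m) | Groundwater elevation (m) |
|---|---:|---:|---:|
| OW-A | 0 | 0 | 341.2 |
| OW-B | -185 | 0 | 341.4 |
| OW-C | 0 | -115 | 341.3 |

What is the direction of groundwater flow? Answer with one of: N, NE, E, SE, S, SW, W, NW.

∂h/∂x = (341.4 − 341.2) / (-185 − 0) = -0.001081
∂h/∂y = (341.3 − 341.2) / (-115 − 0) = -0.0008696
Flow = −∇h = (+0.001081 east, +0.0008696 north), which points northeast.

NE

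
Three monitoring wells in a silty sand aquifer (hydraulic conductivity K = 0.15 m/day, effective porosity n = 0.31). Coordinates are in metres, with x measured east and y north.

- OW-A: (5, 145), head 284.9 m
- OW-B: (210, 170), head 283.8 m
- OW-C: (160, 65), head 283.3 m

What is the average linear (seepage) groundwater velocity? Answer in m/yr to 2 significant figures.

With h = a·x + b·y + c and OW-A as origin, the differences give:
  205·a + 25·b = -1.1
  155·a + (-80)·b = -1.6
Eliminate b (×(-80) and ×25, subtract): -20275·a = 128.00 → a = ∂h/∂x = -0.006313
Back-substitute: b = ∂h/∂y = +0.007768.
|∇h| = √(-0.006313² + 0.007768²) = 0.01001
Seepage velocity v = K·i/n = 0.15 × 0.01001 / 0.31 = 0.004844 m/day = 1.769 m/yr.

1.8 m/yr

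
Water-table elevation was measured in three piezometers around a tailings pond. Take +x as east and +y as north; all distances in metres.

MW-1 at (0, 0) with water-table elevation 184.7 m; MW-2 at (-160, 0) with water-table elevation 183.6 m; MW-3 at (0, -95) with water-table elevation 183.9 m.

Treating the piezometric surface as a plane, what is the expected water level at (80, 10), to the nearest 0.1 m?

∂h/∂x = (183.6 − 184.7) / (-160 − 0) = +0.006875
∂h/∂y = (183.9 − 184.7) / (-95 − 0) = +0.008421
h(80, 10) = 184.7 + (+0.006875)·(80) + (+0.008421)·(10) = 184.7 +0.550 +0.084 = 185.334 m.

185.3 m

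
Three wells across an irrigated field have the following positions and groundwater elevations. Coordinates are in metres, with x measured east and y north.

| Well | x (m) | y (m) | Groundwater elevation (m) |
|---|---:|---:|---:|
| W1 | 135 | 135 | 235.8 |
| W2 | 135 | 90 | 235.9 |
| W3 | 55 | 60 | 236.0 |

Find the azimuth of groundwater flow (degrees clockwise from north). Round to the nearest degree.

Taking W1 as reference: W2−W1 = (0, -45, +0.1); W3−W1 = (-80, -75, +0.2).
Determinant of the coordinate differences = 0·(-75) − (-80)·(-45) = -3600.
∂h/∂x = [(+0.1)·(-75) − (+0.2)·(-45)] / -3600 = -0.0004167
∂h/∂y = [0·(+0.2) − (-80)·(+0.1)] / -3600 = -0.002222
Flow direction (−∇h) has components (+0.0004167 E, +0.002222 N).
Azimuth = atan2(E, N) = atan2(+0.0004167, +0.002222) = 10.6° ≈ 011°.

011°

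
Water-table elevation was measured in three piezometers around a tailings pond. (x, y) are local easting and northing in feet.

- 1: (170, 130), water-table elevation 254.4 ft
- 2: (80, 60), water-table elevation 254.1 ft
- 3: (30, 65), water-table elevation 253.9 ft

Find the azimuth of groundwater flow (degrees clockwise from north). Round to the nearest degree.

281°

Taking 1 as reference: 2−1 = (-90, -70, -0.3); 3−1 = (-140, -65, -0.5).
Determinant of the coordinate differences = (-90)·(-65) − (-140)·(-70) = -3950.
∂h/∂x = [(-0.3)·(-65) − (-0.5)·(-70)] / -3950 = +0.003924
∂h/∂y = [(-90)·(-0.5) − (-140)·(-0.3)] / -3950 = -0.0007595
Flow direction (−∇h) has components (-0.003924 E, +0.0007595 N).
Azimuth = atan2(E, N) = atan2(-0.003924, +0.0007595) = 281.0° ≈ 281°.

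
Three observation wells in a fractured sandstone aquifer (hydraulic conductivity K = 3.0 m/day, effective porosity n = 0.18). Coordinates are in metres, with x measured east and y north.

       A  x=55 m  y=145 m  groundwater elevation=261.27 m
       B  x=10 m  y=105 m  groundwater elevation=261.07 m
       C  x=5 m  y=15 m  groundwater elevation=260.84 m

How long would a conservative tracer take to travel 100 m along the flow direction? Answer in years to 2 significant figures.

Three-point gradient (reference A): Δ to B = (-45, -40, -0.20), Δ to C = (-50, -130, -0.43).
∂h/∂x = +0.002286, ∂h/∂y = +0.002429 (det = 3850).
|∇h| = √(0.002286² + 0.002429²) = 0.003336
Seepage velocity v = K·i/n = 3.0 × 0.003336 / 0.18 = 0.0556 m/day.
t = 100 / 0.0556 = 1799 days = 4.93 years.

4.9 years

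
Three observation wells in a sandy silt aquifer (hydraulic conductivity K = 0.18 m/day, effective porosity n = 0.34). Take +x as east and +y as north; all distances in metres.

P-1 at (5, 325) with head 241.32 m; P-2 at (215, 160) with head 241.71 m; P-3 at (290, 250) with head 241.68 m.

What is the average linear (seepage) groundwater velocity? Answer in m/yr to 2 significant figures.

0.29 m/yr

Taking P-1 as reference: P-2−P-1 = (210, -165, +0.39); P-3−P-1 = (285, -75, +0.36).
Solve a·Δx + b·Δy = Δh: det = 210·(-75) − 285·(-165) = 31275.
∂h/∂x = [(+0.39)·(-75) − (+0.36)·(-165)] / 31275 = +0.0009640
∂h/∂y = [210·(+0.36) − 285·(+0.39)] / 31275 = -0.001137
|∇h| = √(0.0009640² + -0.001137²) = 0.001491
Seepage velocity v = K·i/n = 0.18 × 0.001491 / 0.34 = 0.0007894 m/day = 0.2883 m/yr.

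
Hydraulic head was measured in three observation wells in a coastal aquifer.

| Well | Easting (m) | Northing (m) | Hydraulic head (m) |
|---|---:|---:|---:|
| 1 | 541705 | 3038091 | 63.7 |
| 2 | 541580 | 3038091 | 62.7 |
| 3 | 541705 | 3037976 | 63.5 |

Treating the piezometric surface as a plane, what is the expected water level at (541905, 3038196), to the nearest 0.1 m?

65.5 m

∂h/∂x = (62.7 − 63.7) / (541580 − 541705) = +0.008000
∂h/∂y = (63.5 − 63.7) / (3037976 − 3038091) = +0.001739
h(541905, 3038196) = 63.7 + (+0.008000)·(200) + (+0.001739)·(105) = 63.7 +1.600 +0.183 = 65.483 m.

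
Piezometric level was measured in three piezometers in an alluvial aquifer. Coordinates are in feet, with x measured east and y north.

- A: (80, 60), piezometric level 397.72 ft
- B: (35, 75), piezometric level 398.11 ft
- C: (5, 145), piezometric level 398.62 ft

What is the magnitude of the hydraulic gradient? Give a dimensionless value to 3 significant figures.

Three-point gradient (reference A): Δ to B = (-45, 15, +0.39), Δ to C = (-75, 85, +0.90).
∂h/∂x = -0.007278, ∂h/∂y = +0.004167 (det = -2700).
|∇h| = √(-0.007278² + 0.004167²) = 0.008386

0.00839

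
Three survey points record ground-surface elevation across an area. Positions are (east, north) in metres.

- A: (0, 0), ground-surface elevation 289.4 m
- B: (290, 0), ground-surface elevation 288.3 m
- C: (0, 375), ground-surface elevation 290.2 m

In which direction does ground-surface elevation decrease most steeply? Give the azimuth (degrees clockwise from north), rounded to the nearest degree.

∂z/∂x = (288.3 − 289.4) / (290 − 0) = -0.003793
∂z/∂y = (290.2 − 289.4) / (375 − 0) = +0.002133
Steepest decrease is along −∇f: components (+0.003793 E, -0.002133 N).
Azimuth = atan2(+0.003793, -0.002133) = 119.4° ≈ 119°.

119°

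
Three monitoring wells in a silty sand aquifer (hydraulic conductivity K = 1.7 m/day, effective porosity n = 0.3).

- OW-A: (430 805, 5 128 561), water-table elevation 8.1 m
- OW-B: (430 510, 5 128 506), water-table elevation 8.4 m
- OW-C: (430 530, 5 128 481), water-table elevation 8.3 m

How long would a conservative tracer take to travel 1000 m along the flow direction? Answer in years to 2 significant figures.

Differences from OW-A: to OW-B (Δx, Δy, Δh) = (-295, -55, +0.3); to OW-C = (-275, -80, +0.2).
Solve a·Δx + b·Δy = Δh: det = (-295)·(-80) − (-275)·(-55) = 8475.
∂h/∂x = [(+0.3)·(-80) − (+0.2)·(-55)] / 8475 = -0.001534
∂h/∂y = [(-295)·(+0.2) − (-275)·(+0.3)] / 8475 = +0.002773
|∇h| = √(-0.001534² + 0.002773²) = 0.003169
Seepage velocity v = K·i/n = 1.7 × 0.003169 / 0.3 = 0.01796 m/day.
t = 1000 / 0.01796 = 5.568e+04 days = 152 years.

150 years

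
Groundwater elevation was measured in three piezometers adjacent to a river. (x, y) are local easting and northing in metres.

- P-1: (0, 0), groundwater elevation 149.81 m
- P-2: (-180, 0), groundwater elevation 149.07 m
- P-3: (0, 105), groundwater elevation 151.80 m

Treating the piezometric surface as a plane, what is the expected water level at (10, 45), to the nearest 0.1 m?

150.7 m

∂h/∂x = (149.07 − 149.81) / (-180 − 0) = +0.004111
∂h/∂y = (151.80 − 149.81) / (105 − 0) = +0.01895
h(10, 45) = 149.81 + (+0.004111)·(10) + (+0.01895)·(45) = 149.81 +0.041 +0.853 = 150.704 m.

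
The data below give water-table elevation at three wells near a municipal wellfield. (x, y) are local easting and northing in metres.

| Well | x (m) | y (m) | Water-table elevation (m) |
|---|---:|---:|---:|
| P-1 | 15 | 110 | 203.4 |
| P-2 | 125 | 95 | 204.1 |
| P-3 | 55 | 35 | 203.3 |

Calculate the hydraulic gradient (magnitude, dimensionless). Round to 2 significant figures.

Differences from P-1: to P-2 (Δx, Δy, Δh) = (110, -15, +0.7); to P-3 = (40, -75, -0.1).
Solve a·Δx + b·Δy = Δh: det = 110·(-75) − 40·(-15) = -7650.
∂h/∂x = [(+0.7)·(-75) − (-0.1)·(-15)] / -7650 = +0.007059
∂h/∂y = [110·(-0.1) − 40·(+0.7)] / -7650 = +0.005098
|∇h| = √(0.007059² + 0.005098²) = 0.008707

0.0087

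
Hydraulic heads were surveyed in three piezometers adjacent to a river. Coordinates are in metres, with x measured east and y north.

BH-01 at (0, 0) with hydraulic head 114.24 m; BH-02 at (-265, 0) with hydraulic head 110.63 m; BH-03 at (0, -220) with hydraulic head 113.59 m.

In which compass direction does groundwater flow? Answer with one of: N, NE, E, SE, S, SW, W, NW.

W

∂h/∂x = (110.63 − 114.24) / (-265 − 0) = +0.01362
∂h/∂y = (113.59 − 114.24) / (-220 − 0) = +0.002955
Flow = −∇h = (-0.01362 east, -0.002955 north), which points west.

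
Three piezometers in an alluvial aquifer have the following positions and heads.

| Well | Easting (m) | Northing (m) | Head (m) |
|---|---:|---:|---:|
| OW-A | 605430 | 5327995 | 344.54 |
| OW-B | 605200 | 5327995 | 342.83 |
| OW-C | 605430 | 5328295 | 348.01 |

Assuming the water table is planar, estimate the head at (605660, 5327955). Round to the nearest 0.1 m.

∂h/∂x = (342.83 − 344.54) / (605200 − 605430) = +0.007435
∂h/∂y = (348.01 − 344.54) / (5328295 − 5327995) = +0.01157
h(605660, 5327955) = 344.54 + (+0.007435)·(230) + (+0.01157)·(-40) = 344.54 +1.710 -0.463 = 345.787 m.

345.8 m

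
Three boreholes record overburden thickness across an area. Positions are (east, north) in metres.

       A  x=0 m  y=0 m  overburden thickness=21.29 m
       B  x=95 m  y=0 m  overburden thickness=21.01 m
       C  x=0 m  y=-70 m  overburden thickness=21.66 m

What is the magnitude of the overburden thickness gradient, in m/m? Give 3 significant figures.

∂d/∂x = (21.01 − 21.29) / (95 − 0) = -0.002947
∂d/∂y = (21.66 − 21.29) / (-70 − 0) = -0.005286
|∇f| = √(-0.002947² + -0.005286²) = 0.006052 m/m

0.00605 m/m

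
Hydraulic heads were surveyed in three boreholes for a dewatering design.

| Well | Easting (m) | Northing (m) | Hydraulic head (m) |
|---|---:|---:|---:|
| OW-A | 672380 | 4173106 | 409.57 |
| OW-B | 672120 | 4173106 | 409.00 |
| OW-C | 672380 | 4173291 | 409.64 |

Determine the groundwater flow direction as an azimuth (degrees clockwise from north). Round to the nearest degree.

260°

∂h/∂x = (409.00 − 409.57) / (672120 − 672380) = +0.002192
∂h/∂y = (409.64 − 409.57) / (4173291 − 4173106) = +0.0003784
Flow direction (−∇h) has components (-0.002192 E, -0.0003784 N).
Azimuth = atan2(E, N) = atan2(-0.002192, -0.0003784) = 260.2° ≈ 260°.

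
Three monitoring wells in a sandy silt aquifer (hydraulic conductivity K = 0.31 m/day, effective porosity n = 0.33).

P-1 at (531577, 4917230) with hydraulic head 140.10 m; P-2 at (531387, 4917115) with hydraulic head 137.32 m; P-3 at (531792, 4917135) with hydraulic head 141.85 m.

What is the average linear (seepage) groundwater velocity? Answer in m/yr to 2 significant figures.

4.3 m/yr

Taking P-1 as reference: P-2−P-1 = (-190, -115, -2.78); P-3−P-1 = (215, -95, +1.75).
Solve a·Δx + b·Δy = Δh: det = (-190)·(-95) − 215·(-115) = 42775.
∂h/∂x = [(-2.78)·(-95) − (+1.75)·(-115)] / 42775 = +0.01088
∂h/∂y = [(-190)·(+1.75) − 215·(-2.78)] / 42775 = +0.006200
|∇h| = √(0.01088² + 0.006200²) = 0.01252
Seepage velocity v = K·i/n = 0.31 × 0.01252 / 0.33 = 0.01176 m/day = 4.295 m/yr.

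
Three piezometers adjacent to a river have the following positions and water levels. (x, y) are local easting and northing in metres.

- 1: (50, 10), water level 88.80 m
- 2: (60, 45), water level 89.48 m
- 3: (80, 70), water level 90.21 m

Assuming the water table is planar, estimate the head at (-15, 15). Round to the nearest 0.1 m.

Taking 1 as reference: 2−1 = (10, 35, +0.68); 3−1 = (30, 60, +1.41).
Determinant of the coordinate differences = 10·60 − 30·35 = -450.
∂h/∂x = [(+0.68)·60 − (+1.41)·35] / -450 = +0.01900
∂h/∂y = [10·(+1.41) − 30·(+0.68)] / -450 = +0.01400
h(-15, 15) = 88.80 + (+0.01900)·(-65) + (+0.01400)·(5) = 88.80 -1.235 +0.070 = 87.635 m.

87.6 m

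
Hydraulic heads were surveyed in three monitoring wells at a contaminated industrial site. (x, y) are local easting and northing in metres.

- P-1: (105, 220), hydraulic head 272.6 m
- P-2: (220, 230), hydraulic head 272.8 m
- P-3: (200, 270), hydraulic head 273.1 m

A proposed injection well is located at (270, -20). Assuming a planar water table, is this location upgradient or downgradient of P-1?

downgradient

With h = a·x + b·y + c and P-1 as origin, the differences give:
  115·a + 10·b = +0.2
  95·a + 50·b = +0.5
Eliminate b (×50 and ×10, subtract): 4800·a = 5.00 → a = ∂h/∂x = +0.001042
Back-substitute: b = ∂h/∂y = +0.008021.
Head at (270, -20) = 272.6 + (+0.001042)·(165) + (+0.008021)·(-240) = 270.85 m.
That is lower than the 272.6 m at P-1, so the point is downgradient.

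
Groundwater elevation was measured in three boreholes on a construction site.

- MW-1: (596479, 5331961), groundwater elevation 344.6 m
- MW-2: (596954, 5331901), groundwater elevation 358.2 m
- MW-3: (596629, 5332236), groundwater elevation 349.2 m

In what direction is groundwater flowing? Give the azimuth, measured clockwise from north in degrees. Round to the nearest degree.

Differences from MW-1: to MW-2 (Δx, Δy, Δh) = (475, -60, +13.6); to MW-3 = (150, 275, +4.6).
Determinant of the coordinate differences = 475·275 − 150·(-60) = 139625.
∂h/∂x = [(+13.6)·275 − (+4.6)·(-60)] / 139625 = +0.02876
∂h/∂y = [475·(+4.6) − 150·(+13.6)] / 139625 = +0.001038
Flow direction (−∇h) has components (-0.02876 E, -0.001038 N).
Azimuth = atan2(E, N) = atan2(-0.02876, -0.001038) = 267.9° ≈ 268°.

268°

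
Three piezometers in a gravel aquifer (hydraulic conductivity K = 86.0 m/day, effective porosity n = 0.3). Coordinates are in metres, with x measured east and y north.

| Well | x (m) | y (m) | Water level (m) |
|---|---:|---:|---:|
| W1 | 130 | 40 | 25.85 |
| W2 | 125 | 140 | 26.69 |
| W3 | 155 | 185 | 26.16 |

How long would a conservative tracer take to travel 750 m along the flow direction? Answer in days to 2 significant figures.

90 days

Three-point gradient (reference W1): Δ to W2 = (-5, 100, +0.84), Δ to W3 = (25, 145, +0.31).
∂h/∂x = -0.02816, ∂h/∂y = +0.006992 (det = -3225).
|∇h| = √(-0.02816² + 0.006992²) = 0.02902
Seepage velocity v = K·i/n = 86.0 × 0.02902 / 0.3 = 8.319 m/day.
t = 750 / 8.319 = 90.16 days.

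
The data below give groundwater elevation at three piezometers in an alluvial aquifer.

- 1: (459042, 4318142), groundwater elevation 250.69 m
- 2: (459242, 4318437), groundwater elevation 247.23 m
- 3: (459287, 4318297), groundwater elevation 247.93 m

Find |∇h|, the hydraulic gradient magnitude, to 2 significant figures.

0.0098

Taking 1 as reference: 2−1 = (200, 295, -3.46); 3−1 = (245, 155, -2.76).
Determinant of the coordinate differences = 200·155 − 245·295 = -41275.
∂h/∂x = [(-3.46)·155 − (-2.76)·295] / -41275 = -0.006733
∂h/∂y = [200·(-2.76) − 245·(-3.46)] / -41275 = -0.007164
|∇h| = √(-0.006733² + -0.007164²) = 0.009831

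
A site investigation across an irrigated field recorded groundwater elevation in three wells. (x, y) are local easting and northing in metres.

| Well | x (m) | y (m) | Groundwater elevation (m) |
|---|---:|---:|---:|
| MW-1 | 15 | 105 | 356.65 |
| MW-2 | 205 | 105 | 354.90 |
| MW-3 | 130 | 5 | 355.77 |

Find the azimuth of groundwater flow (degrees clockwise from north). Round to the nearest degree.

Taking MW-1 as reference: MW-2−MW-1 = (190, 0, -1.75); MW-3−MW-1 = (115, -100, -0.88).
Solve a·Δx + b·Δy = Δh: det = 190·(-100) − 115·0 = -19000.
∂h/∂x = [(-1.75)·(-100) − (-0.88)·0] / -19000 = -0.009211
∂h/∂y = [190·(-0.88) − 115·(-1.75)] / -19000 = -0.001792
Flow direction (−∇h) has components (+0.009211 E, +0.001792 N).
Azimuth = atan2(E, N) = atan2(+0.009211, +0.001792) = 79.0° ≈ 079°.

079°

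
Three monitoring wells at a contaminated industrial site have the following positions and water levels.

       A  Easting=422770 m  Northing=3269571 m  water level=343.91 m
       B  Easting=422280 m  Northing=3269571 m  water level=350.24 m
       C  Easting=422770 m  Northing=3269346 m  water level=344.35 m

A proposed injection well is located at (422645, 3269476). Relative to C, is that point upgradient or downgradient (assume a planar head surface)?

upgradient

∂h/∂x = (350.24 − 343.91) / (422280 − 422770) = -0.01292
∂h/∂y = (344.35 − 343.91) / (3269346 − 3269571) = -0.001956
Head at (422645, 3269476) = 343.91 + (-0.01292)·(-125) + (-0.001956)·(-95) = 345.71 m.
That is higher than the 344.35 m at C, so the point is upgradient.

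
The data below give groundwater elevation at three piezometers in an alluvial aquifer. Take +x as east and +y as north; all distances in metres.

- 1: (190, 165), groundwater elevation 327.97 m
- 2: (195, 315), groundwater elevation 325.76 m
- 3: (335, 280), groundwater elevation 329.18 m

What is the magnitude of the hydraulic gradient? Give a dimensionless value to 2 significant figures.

0.026

Differences from 1: to 2 (Δx, Δy, Δh) = (5, 150, -2.21); to 3 = (145, 115, +1.21).
Solve a·Δx + b·Δy = Δh: det = 5·115 − 145·150 = -21175.
∂h/∂x = [(-2.21)·115 − (+1.21)·150] / -21175 = +0.02057
∂h/∂y = [5·(+1.21) − 145·(-2.21)] / -21175 = -0.01542
|∇h| = √(0.02057² + -0.01542²) = 0.02571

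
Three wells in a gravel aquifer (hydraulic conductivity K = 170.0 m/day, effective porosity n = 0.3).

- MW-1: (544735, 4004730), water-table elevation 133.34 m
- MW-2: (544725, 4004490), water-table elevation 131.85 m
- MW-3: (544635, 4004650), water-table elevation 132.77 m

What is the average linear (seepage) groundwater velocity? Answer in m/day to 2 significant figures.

3.5 m/day

Taking MW-1 as reference: MW-2−MW-1 = (-10, -240, -1.49); MW-3−MW-1 = (-100, -80, -0.57).
Determinant of the coordinate differences = (-10)·(-80) − (-100)·(-240) = -23200.
∂h/∂x = [(-1.49)·(-80) − (-0.57)·(-240)] / -23200 = +0.0007586
∂h/∂y = [(-10)·(-0.57) − (-100)·(-1.49)] / -23200 = +0.006177
|∇h| = √(0.0007586² + 0.006177²) = 0.006223
Seepage velocity v = K·i/n = 170.0 × 0.006223 / 0.3 = 3.526 m/day.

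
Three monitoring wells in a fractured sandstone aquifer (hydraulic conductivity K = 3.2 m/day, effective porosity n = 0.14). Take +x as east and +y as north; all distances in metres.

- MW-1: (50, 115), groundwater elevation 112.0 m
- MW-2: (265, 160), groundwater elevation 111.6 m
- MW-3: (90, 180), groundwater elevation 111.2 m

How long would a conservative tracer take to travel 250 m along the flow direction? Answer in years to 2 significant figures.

Taking MW-1 as reference: MW-2−MW-1 = (215, 45, -0.4); MW-3−MW-1 = (40, 65, -0.8).
Determinant of the coordinate differences = 215·65 − 40·45 = 12175.
∂h/∂x = [(-0.4)·65 − (-0.8)·45] / 12175 = +0.0008214
∂h/∂y = [215·(-0.8) − 40·(-0.4)] / 12175 = -0.01281
|∇h| = √(0.0008214² + -0.01281²) = 0.01284
Seepage velocity v = K·i/n = 3.2 × 0.01284 / 0.14 = 0.2935 m/day.
t = 250 / 0.2935 = 851.8 days = 2.33 years.

2.3 years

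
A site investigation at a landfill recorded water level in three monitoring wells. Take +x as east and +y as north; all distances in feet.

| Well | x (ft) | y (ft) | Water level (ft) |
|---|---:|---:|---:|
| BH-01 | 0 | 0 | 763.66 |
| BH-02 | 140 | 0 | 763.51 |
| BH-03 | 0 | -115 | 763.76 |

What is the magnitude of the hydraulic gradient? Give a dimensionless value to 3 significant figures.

∂h/∂x = (763.51 − 763.66) / (140 − 0) = -0.001071
∂h/∂y = (763.76 − 763.66) / (-115 − 0) = -0.0008696
|∇h| = √(-0.001071² + -0.0008696²) = 0.00138

0.00138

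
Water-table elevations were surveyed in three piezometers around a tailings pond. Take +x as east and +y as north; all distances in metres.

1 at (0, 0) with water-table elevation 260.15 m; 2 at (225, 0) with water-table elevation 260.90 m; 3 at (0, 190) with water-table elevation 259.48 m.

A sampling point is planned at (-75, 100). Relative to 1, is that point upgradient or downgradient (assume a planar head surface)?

∂h/∂x = (260.90 − 260.15) / (225 − 0) = +0.003333
∂h/∂y = (259.48 − 260.15) / (190 − 0) = -0.003526
Head at (-75, 100) = 260.15 + (+0.003333)·(-75) + (-0.003526)·(100) = 259.55 m.
That is lower than the 260.15 m at 1, so the point is downgradient.

downgradient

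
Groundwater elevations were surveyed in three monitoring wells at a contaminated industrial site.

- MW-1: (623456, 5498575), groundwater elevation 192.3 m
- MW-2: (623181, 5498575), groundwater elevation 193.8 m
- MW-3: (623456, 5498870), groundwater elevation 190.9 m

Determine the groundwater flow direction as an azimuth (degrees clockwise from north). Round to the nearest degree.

049°

∂h/∂x = (193.8 − 192.3) / (623181 − 623456) = -0.005455
∂h/∂y = (190.9 − 192.3) / (5498870 − 5498575) = -0.004746
Flow direction (−∇h) has components (+0.005455 E, +0.004746 N).
Azimuth = atan2(E, N) = atan2(+0.005455, +0.004746) = 49.0° ≈ 049°.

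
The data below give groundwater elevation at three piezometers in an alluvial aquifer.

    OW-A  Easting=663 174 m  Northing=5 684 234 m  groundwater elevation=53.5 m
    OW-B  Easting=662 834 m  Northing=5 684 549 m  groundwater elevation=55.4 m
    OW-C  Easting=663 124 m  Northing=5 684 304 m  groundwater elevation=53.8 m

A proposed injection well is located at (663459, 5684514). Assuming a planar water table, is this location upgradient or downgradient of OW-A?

downgradient

With h = a·x + b·y + c and OW-A as origin, the differences give:
  (-340)·a + 315·b = +1.9
  (-50)·a + 70·b = +0.3
Eliminate b (×70 and ×315, subtract): -8050·a = 38.50 → a = ∂h/∂x = -0.004783
Back-substitute: b = ∂h/∂y = +0.0008696.
Head at (663459, 5684514) = 53.5 + (-0.004783)·(285) + (+0.0008696)·(280) = 52.38 m.
That is lower than the 53.5 m at OW-A, so the point is downgradient.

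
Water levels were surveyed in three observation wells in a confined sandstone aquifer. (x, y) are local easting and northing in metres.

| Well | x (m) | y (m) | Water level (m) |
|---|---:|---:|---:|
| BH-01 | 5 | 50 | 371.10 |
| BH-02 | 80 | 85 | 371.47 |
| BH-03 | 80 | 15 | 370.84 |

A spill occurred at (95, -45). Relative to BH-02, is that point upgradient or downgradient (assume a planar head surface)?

downgradient

Taking BH-01 as reference: BH-02−BH-01 = (75, 35, +0.37); BH-03−BH-01 = (75, -35, -0.26).
Determinant of the coordinate differences = 75·(-35) − 75·35 = -5250.
∂h/∂x = [(+0.37)·(-35) − (-0.26)·35] / -5250 = +0.0007333
∂h/∂y = [75·(-0.26) − 75·(+0.37)] / -5250 = +0.009000
Head at (95, -45) = 371.10 + (+0.0007333)·(90) + (+0.009000)·(-95) = 370.31 m.
That is lower than the 371.47 m at BH-02, so the point is downgradient.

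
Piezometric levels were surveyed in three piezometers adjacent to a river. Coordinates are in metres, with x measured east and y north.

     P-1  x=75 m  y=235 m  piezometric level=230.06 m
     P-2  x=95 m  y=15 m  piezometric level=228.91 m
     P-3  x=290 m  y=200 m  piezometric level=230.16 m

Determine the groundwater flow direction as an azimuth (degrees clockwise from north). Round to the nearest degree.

With h = a·x + b·y + c and P-1 as origin, the differences give:
  20·a + (-220)·b = -1.15
  215·a + (-35)·b = +0.10
Eliminate b (×(-35) and ×(-220), subtract): 46600·a = 62.250 → a = ∂h/∂x = +0.001336
Back-substitute: b = ∂h/∂y = +0.005349.
Flow direction (−∇h) has components (-0.001336 E, -0.005349 N).
Azimuth = atan2(E, N) = atan2(-0.001336, -0.005349) = 194.0° ≈ 194°.

194°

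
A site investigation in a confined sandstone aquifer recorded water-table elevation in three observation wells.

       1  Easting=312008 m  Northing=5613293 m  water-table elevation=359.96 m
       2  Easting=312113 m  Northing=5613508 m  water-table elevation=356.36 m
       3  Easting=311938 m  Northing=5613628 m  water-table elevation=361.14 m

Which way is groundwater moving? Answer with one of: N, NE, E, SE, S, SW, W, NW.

With h = a·x + b·y + c and 1 as origin, the differences give:
  105·a + 215·b = -3.60
  (-70)·a + 335·b = +1.18
Eliminate b (×335 and ×215, subtract): 50225·a = -1459.700 → a = ∂h/∂x = -0.02906
Back-substitute: b = ∂h/∂y = -0.002551.
Flow = −∇h = (+0.02906 east, +0.002551 north), which points east.

E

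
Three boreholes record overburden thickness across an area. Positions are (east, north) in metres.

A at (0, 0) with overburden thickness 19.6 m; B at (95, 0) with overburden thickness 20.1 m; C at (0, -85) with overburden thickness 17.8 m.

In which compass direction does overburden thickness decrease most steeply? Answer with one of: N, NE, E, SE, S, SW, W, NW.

∂d/∂x = (20.1 − 19.6) / (95 − 0) = +0.005263
∂d/∂y = (17.8 − 19.6) / (-85 − 0) = +0.02118
Steepest decrease is along −∇f = (-0.005263 E, -0.02118 N) → south.

S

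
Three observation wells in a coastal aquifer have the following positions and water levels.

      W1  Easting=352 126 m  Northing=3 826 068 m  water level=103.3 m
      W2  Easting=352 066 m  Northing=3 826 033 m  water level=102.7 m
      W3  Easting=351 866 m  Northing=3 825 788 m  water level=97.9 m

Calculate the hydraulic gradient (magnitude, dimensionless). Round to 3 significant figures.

Differences from W1: to W2 (Δx, Δy, Δh) = (-60, -35, -0.6); to W3 = (-260, -280, -5.4).
Determinant of the coordinate differences = (-60)·(-280) − (-260)·(-35) = 7700.
∂h/∂x = [(-0.6)·(-280) − (-5.4)·(-35)] / 7700 = -0.002727
∂h/∂y = [(-60)·(-5.4) − (-260)·(-0.6)] / 7700 = +0.02182
|∇h| = √(-0.002727² + 0.02182²) = 0.02199

0.0220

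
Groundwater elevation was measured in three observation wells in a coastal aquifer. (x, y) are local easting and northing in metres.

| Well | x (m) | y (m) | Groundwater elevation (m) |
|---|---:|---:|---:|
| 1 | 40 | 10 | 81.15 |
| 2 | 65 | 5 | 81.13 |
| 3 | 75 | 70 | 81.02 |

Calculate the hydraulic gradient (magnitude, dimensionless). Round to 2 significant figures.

0.0019

Taking 1 as reference: 2−1 = (25, -5, -0.02); 3−1 = (35, 60, -0.13).
Determinant of the coordinate differences = 25·60 − 35·(-5) = 1675.
∂h/∂x = [(-0.02)·60 − (-0.13)·(-5)] / 1675 = -0.001104
∂h/∂y = [25·(-0.13) − 35·(-0.02)] / 1675 = -0.001522
|∇h| = √(-0.001104² + -0.001522²) = 0.00188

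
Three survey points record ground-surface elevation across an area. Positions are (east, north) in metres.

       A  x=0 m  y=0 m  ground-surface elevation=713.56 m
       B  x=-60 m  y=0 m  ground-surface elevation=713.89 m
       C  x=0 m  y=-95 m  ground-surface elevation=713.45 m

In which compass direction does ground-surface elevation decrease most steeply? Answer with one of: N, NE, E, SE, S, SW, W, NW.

∂z/∂x = (713.89 − 713.56) / (-60 − 0) = -0.005500
∂z/∂y = (713.45 − 713.56) / (-95 − 0) = +0.001158
Steepest decrease is along −∇f = (+0.005500 E, -0.001158 N) → east.

E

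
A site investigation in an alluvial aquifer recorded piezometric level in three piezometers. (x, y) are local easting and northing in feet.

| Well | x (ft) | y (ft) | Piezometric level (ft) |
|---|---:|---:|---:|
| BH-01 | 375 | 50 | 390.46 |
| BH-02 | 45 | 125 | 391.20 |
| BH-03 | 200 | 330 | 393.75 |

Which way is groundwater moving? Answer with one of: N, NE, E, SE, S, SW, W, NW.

With h = a·x + b·y + c and BH-01 as origin, the differences give:
  (-330)·a + 75·b = +0.74
  (-175)·a + 280·b = +3.29
Eliminate b (×280 and ×75, subtract): -79275·a = -39.550 → a = ∂h/∂x = +0.0004989
Back-substitute: b = ∂h/∂y = +0.01206.
Flow = −∇h = (-0.0004989 east, -0.01206 north), which points south.

S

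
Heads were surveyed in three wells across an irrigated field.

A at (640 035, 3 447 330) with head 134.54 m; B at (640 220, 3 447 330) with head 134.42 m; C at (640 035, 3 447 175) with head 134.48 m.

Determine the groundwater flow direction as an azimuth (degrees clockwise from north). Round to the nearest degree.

∂h/∂x = (134.42 − 134.54) / (640220 − 640035) = -0.0006486
∂h/∂y = (134.48 − 134.54) / (3447175 − 3447330) = +0.0003871
Flow direction (−∇h) has components (+0.0006486 E, -0.0003871 N).
Azimuth = atan2(E, N) = atan2(+0.0006486, -0.0003871) = 120.8° ≈ 121°.

121°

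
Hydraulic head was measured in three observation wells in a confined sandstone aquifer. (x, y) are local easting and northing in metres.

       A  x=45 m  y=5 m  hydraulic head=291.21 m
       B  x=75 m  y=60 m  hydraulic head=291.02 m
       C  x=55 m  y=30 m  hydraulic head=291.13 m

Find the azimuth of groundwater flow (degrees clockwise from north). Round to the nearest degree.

Differences from A: to B (Δx, Δy, Δh) = (30, 55, -0.19); to C = (10, 25, -0.08).
Determinant of the coordinate differences = 30·25 − 10·55 = 200.
∂h/∂x = [(-0.19)·25 − (-0.08)·55] / 200 = -0.001750
∂h/∂y = [30·(-0.08) − 10·(-0.19)] / 200 = -0.002500
Flow direction (−∇h) has components (+0.001750 E, +0.002500 N).
Azimuth = atan2(E, N) = atan2(+0.001750, +0.002500) = 35.0° ≈ 035°.

035°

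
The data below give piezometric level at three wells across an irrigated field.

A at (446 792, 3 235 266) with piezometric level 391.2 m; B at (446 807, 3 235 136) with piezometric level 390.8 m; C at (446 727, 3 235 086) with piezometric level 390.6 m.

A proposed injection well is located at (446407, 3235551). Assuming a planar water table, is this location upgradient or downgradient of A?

upgradient

Differences from A: to B (Δx, Δy, Δh) = (15, -130, -0.4); to C = (-65, -180, -0.6).
Determinant of the coordinate differences = 15·(-180) − (-65)·(-130) = -11150.
∂h/∂x = [(-0.4)·(-180) − (-0.6)·(-130)] / -11150 = +0.0005381
∂h/∂y = [15·(-0.6) − (-65)·(-0.4)] / -11150 = +0.003139
Head at (446407, 3235551) = 391.2 + (+0.0005381)·(-385) + (+0.003139)·(285) = 391.89 m.
That is higher than the 391.2 m at A, so the point is upgradient.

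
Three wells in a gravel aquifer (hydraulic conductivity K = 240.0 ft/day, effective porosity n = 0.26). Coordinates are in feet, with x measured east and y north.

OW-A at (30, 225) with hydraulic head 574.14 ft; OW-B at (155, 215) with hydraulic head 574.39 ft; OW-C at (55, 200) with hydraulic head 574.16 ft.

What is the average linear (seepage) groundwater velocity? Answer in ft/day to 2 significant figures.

With h = a·x + b·y + c and OW-A as origin, the differences give:
  125·a + (-10)·b = +0.25
  25·a + (-25)·b = +0.02
Eliminate b (×(-25) and ×(-10), subtract): -2875·a = -6.050 → a = ∂h/∂x = +0.002104
Back-substitute: b = ∂h/∂y = +0.001304.
|∇h| = √(0.002104² + 0.001304²) = 0.002475
Seepage velocity v = K·i/n = 240.0 × 0.002475 / 0.26 = 2.285 ft/day.

2.3 ft/day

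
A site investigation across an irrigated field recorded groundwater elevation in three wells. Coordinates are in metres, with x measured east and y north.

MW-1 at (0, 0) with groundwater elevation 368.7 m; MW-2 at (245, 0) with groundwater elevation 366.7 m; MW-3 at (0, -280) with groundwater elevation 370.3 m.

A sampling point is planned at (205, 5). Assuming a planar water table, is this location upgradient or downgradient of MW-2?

∂h/∂x = (366.7 − 368.7) / (245 − 0) = -0.008163
∂h/∂y = (370.3 − 368.7) / (-280 − 0) = -0.005714
Head at (205, 5) = 368.7 + (-0.008163)·(205) + (-0.005714)·(5) = 367.00 m.
That is higher than the 366.7 m at MW-2, so the point is upgradient.

upgradient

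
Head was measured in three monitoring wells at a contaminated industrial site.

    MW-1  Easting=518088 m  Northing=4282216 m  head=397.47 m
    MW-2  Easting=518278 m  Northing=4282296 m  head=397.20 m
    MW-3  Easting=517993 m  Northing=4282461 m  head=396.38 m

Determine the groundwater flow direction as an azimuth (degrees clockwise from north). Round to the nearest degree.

355°

Differences from MW-1: to MW-2 (Δx, Δy, Δh) = (190, 80, -0.27); to MW-3 = (-95, 245, -1.09).
Determinant of the coordinate differences = 190·245 − (-95)·80 = 54150.
∂h/∂x = [(-0.27)·245 − (-1.09)·80] / 54150 = +0.0003887
∂h/∂y = [190·(-1.09) − (-95)·(-0.27)] / 54150 = -0.004298
Flow direction (−∇h) has components (-0.0003887 E, +0.004298 N).
Azimuth = atan2(E, N) = atan2(-0.0003887, +0.004298) = 354.8° ≈ 355°.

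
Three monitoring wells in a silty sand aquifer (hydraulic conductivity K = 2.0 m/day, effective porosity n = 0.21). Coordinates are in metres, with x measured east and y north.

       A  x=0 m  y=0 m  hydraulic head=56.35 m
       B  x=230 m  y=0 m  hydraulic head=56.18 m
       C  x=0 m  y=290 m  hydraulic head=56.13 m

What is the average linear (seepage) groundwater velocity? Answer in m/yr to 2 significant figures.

3.7 m/yr

∂h/∂x = (56.18 − 56.35) / (230 − 0) = -0.0007391
∂h/∂y = (56.13 − 56.35) / (290 − 0) = -0.0007586
|∇h| = √(-0.0007391² + -0.0007586²) = 0.001059
Seepage velocity v = K·i/n = 2.0 × 0.001059 / 0.21 = 0.01009 m/day = 3.685 m/yr.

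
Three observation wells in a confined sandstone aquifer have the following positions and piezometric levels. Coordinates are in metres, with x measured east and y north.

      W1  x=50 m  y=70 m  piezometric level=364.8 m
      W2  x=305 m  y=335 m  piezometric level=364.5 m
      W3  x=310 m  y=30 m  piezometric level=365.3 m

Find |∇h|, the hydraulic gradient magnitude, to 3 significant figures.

Differences from W1: to W2 (Δx, Δy, Δh) = (255, 265, -0.3); to W3 = (260, -40, +0.5).
Determinant of the coordinate differences = 255·(-40) − 260·265 = -79100.
∂h/∂x = [(-0.3)·(-40) − (+0.5)·265] / -79100 = +0.001523
∂h/∂y = [255·(+0.5) − 260·(-0.3)] / -79100 = -0.002598
|∇h| = √(0.001523² + -0.002598²) = 0.003012

0.00301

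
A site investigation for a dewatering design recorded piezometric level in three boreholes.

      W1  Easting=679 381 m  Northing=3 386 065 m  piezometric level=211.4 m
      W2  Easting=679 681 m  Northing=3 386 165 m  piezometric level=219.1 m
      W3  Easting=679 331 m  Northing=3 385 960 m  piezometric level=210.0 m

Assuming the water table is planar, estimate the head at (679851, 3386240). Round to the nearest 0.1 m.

223.5 m

Differences from W1: to W2 (Δx, Δy, Δh) = (300, 100, +7.7); to W3 = (-50, -105, -1.4).
Determinant of the coordinate differences = 300·(-105) − (-50)·100 = -26500.
∂h/∂x = [(+7.7)·(-105) − (-1.4)·100] / -26500 = +0.02523
∂h/∂y = [300·(-1.4) − (-50)·(+7.7)] / -26500 = +0.001321
h(679851, 3386240) = 211.4 + (+0.02523)·(470) + (+0.001321)·(175) = 211.4 +11.856 +0.231 = 223.488 m.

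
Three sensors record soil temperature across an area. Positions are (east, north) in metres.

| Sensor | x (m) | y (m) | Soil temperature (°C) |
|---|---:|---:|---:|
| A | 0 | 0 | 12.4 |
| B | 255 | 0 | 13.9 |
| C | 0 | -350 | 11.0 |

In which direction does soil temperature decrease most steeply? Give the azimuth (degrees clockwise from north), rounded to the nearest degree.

236°

∂T/∂x = (13.9 − 12.4) / (255 − 0) = +0.005882
∂T/∂y = (11.0 − 12.4) / (-350 − 0) = +0.004000
Steepest decrease is along −∇f: components (-0.005882 E, -0.004000 N).
Azimuth = atan2(-0.005882, -0.004000) = 235.8° ≈ 236°.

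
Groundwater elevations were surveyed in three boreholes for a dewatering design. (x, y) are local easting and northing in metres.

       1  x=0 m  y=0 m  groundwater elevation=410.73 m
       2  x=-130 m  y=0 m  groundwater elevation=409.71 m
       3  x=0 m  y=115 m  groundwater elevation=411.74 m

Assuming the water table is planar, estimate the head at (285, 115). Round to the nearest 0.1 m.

414.0 m

∂h/∂x = (409.71 − 410.73) / (-130 − 0) = +0.007846
∂h/∂y = (411.74 − 410.73) / (115 − 0) = +0.008783
h(285, 115) = 410.73 + (+0.007846)·(285) + (+0.008783)·(115) = 410.73 +2.236 +1.010 = 413.976 m.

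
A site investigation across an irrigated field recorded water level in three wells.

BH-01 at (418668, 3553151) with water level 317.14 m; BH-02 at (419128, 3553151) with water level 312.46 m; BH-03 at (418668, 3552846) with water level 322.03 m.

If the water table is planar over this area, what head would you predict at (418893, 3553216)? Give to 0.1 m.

∂h/∂x = (312.46 − 317.14) / (419128 − 418668) = -0.01017
∂h/∂y = (322.03 − 317.14) / (3552846 − 3553151) = -0.01603
h(418893, 3553216) = 317.14 + (-0.01017)·(225) + (-0.01603)·(65) = 317.14 -2.289 -1.042 = 313.809 m.

313.8 m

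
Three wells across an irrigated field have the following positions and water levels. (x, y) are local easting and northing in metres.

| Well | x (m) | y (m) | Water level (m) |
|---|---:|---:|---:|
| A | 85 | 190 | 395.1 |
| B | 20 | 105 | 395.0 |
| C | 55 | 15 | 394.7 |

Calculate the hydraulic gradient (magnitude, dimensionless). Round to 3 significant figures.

With h = a·x + b·y + c and A as origin, the differences give:
  (-65)·a + (-85)·b = -0.1
  (-30)·a + (-175)·b = -0.4
Eliminate b (×(-175) and ×(-85), subtract): 8825·a = -16.50 → a = ∂h/∂x = -0.001870
Back-substitute: b = ∂h/∂y = +0.002606.
|∇h| = √(-0.001870² + 0.002606²) = 0.003208

0.00321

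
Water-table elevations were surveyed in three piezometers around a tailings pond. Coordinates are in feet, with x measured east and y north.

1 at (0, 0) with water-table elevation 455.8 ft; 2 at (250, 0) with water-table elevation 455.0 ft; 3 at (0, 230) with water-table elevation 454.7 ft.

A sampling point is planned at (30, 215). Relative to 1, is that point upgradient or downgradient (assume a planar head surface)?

downgradient

∂h/∂x = (455.0 − 455.8) / (250 − 0) = -0.003200
∂h/∂y = (454.7 − 455.8) / (230 − 0) = -0.004783
Head at (30, 215) = 455.8 + (-0.003200)·(30) + (-0.004783)·(215) = 454.68 ft.
That is lower than the 455.8 ft at 1, so the point is downgradient.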